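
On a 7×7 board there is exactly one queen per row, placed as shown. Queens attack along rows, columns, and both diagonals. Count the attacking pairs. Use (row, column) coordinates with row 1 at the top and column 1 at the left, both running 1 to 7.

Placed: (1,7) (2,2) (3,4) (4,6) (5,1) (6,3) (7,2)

2

Same column: (2,2)–(7,2) (column 2).
Same diagonal: (6,3)–(7,2) (|6−7| = |3−2| = 1).
Total attacking pairs: 2.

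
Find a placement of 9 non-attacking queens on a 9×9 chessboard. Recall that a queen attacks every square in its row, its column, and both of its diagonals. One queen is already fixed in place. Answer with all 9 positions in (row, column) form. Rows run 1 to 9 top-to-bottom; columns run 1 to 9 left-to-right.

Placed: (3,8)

Row 1: attacked by (3,8)→{6,8}. Safe: 1, 2, 3, 4, 5, 7, 9. Place at column 7.
Row 2: attacked by (1,7)→{6,7,8}; (3,8)→{7,8,9}. Safe: 1, 2, 3, 4, 5. Place at column 3.
Row 4: attacked by (1,7)→{4,7}; (2,3)→{1,3,5}; (3,8)→{7,8,9}. Safe: 2, 6. Place at column 6.
Row 5: attacked by (1,7)→{3,7}; (2,3)→{3,6}; (3,8)→{6,8}; (4,6)→{5,6,7}. Safe: 1, 2, 4, 9. Place at column 2.
Row 6: attacked by (1,7)→{2,7}; (2,3)→{3,7}; (3,8)→{5,8}; (4,6)→{4,6,8}; (5,2)→{1,2,3}. Safe: 9. Place at column 9.
Row 7: attacked by (1,7)→{1,7}; (2,3)→{3,8}; (3,8)→{4,8}; (4,6)→{3,6,9}; (5,2)→{2,4}; (6,9)→{8,9}. Safe: 5. Place at column 5.
Row 8: attacked by (1,7)→{7}; (2,3)→{3,9}; (3,8)→{3,8}; (4,6)→{2,6}; (5,2)→{2,5}; (6,9)→{7,9}; (7,5)→{4,5,6}. Safe: 1. Place at column 1.
Row 9: attacked by (1,7)→{7}; (2,3)→{3}; (3,8)→{2,8}; (4,6)→{1,6}; (5,2)→{2,6}; (6,9)→{6,9}; (7,5)→{3,5,7}; (8,1)→{1,2}. Safe: 4. Place at column 4.
Columns [7, 3, 8, 6, 2, 9, 5, 1, 4], r−c [-6, -1, -5, -2, 3, -3, 2, 7, 5], r+c [8, 5, 11, 10, 7, 15, 12, 9, 13] are all distinct, so no two queens attack.

(1,7) (2,3) (3,8) (4,6) (5,2) (6,9) (7,5) (8,1) (9,4)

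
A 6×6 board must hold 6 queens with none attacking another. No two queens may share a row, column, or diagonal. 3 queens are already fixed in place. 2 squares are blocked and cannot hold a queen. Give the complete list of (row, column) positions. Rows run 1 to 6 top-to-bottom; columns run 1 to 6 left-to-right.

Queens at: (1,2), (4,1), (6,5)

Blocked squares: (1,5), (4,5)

(1,2) (2,4) (3,6) (4,1) (5,3) (6,5)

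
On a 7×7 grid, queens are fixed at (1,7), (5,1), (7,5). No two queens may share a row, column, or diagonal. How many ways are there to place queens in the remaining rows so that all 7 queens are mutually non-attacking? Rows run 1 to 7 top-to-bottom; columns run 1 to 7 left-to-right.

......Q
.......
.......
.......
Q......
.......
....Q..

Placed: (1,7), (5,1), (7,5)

1

Branch on row 2: col 2 → 1; col 3 → 0.
Sum: 1 + 0 = 1.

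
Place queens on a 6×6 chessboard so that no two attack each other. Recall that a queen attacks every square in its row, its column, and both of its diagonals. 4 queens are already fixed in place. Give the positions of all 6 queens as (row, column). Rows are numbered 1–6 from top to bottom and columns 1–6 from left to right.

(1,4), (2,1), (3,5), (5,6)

Row 4: attacked by (1,4)→{1,4}; (2,1)→{1,3}; (3,5)→{4,5,6}; (5,6)→{5,6}. Safe: 2. Place at column 2.
Row 6: attacked by (1,4)→{4}; (2,1)→{1,5}; (3,5)→{2,5}; (4,2)→{2,4}; (5,6)→{5,6}. Safe: 3. Place at column 3.
Columns [4, 1, 5, 2, 6, 3], r−c [-3, 1, -2, 2, -1, 3], r+c [5, 3, 8, 6, 11, 9] are all distinct, so no two queens attack.

(1,4) (2,1) (3,5) (4,2) (5,6) (6,3)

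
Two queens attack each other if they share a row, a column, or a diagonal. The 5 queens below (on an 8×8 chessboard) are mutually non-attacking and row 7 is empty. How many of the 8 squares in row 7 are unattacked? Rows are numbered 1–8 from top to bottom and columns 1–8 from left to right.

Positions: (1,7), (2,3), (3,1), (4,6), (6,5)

(1,7) attacks row 7 at column 7 and diagonals 1.
(2,3) attacks row 7 at column 3 and diagonals 8.
(3,1) attacks row 7 at column 1 and diagonals 5.
(4,6) attacks row 7 at column 6 and diagonals 3.
(6,5) attacks row 7 at column 5 and diagonals 4, 6.
Attacked columns: {1, 3, 4, 5, 6, 7, 8}. Safe: {2}.

1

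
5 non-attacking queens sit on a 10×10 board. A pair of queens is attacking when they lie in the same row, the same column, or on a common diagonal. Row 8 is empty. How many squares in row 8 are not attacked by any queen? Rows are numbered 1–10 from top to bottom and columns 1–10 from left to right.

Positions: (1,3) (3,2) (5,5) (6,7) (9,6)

2

(1,3) attacks row 8 at column 3 and diagonals 10.
(3,2) attacks row 8 at column 2 and diagonals 7.
(5,5) attacks row 8 at column 5 and diagonals 2, 8.
(6,7) attacks row 8 at column 7 and diagonals 5, 9.
(9,6) attacks row 8 at column 6 and diagonals 5, 7.
Attacked columns: {2, 3, 5, 6, 7, 8, 9, 10}. Safe: {1, 4}.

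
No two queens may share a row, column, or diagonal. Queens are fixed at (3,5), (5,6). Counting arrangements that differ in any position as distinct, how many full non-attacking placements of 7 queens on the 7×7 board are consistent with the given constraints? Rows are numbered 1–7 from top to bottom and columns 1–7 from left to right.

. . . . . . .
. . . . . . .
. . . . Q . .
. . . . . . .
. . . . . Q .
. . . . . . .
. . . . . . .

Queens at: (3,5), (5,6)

2

Branch on row 1: col 1 → 0; col 4 → 2.
Sum: 0 + 2 = 2.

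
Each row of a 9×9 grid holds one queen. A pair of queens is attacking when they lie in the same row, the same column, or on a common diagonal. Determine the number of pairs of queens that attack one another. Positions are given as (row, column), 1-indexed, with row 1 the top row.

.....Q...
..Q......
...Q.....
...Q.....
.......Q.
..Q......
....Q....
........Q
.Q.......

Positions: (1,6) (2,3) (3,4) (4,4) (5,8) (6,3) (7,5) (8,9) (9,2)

6

Same column: (2,3)–(6,3) (column 3); (3,4)–(4,4) (column 4).
Same diagonal: (1,6)–(3,4) (|1−3| = |6−4| = 2); (2,3)–(3,4) (|2−3| = |3−4| = 1); (2,3)–(8,9) (|2−8| = |3−9| = 6); (3,4)–(8,9) (|3−8| = |4−9| = 5).
Total attacking pairs: 6.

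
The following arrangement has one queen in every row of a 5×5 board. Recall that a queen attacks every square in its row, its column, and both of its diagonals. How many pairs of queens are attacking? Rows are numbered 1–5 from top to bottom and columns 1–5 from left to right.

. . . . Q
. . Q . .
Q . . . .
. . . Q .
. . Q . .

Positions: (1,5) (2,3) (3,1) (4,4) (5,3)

3

Same column: (2,3)–(5,3) (column 3).
Same diagonal: (3,1)–(5,3) (|3−5| = |1−3| = 2); (4,4)–(5,3) (|4−5| = |4−3| = 1).
Total attacking pairs: 3.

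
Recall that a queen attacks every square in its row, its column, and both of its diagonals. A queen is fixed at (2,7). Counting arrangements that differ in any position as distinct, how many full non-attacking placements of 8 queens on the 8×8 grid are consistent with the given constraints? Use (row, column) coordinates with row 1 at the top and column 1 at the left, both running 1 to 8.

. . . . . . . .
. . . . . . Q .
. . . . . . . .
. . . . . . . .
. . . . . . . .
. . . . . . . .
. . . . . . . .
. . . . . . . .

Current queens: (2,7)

16

Branch on row 1: col 1 → 2; col 2 → 2; col 3 → 2; col 4 → 4; col 5 → 6.
Sum: 2 + 2 + 2 + 4 + 6 = 16.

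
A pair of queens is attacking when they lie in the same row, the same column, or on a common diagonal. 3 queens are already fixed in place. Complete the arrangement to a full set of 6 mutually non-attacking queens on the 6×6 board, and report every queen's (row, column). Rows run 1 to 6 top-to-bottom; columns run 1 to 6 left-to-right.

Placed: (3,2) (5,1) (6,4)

(1,3) (2,6) (3,2) (4,5) (5,1) (6,4)

Row 1: attacked by (3,2)→{2,4}; (5,1)→{1,5}; (6,4)→{4}. Safe: 3, 6. Place at column 3.
Row 2: attacked by (1,3)→{2,3,4}; (3,2)→{1,2,3}; (5,1)→{1,4}; (6,4)→{4}. Safe: 5, 6. Place at column 6.
Row 4: attacked by (1,3)→{3,6}; (2,6)→{4,6}; (3,2)→{1,2,3}; (5,1)→{1,2}; (6,4)→{2,4,6}. Safe: 5. Place at column 5.
Columns [3, 6, 2, 5, 1, 4], r−c [-2, -4, 1, -1, 4, 2], r+c [4, 8, 5, 9, 6, 10] are all distinct, so no two queens attack.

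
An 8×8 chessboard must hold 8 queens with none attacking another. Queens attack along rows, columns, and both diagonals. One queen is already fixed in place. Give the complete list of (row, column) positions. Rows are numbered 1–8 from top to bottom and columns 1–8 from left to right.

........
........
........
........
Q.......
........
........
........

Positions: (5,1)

Row 1: attacked by (5,1)→{1,5}. Safe: 2, 3, 4, 6, 7, 8. Place at column 8.
Row 2: attacked by (1,8)→{7,8}; (5,1)→{1,4}. Safe: 2, 3, 5, 6. Place at column 2.
Row 3: attacked by (1,8)→{6,8}; (2,2)→{1,2,3}; (5,1)→{1,3}. Safe: 4, 5, 7. Place at column 5.
Row 4: attacked by (1,8)→{5,8}; (2,2)→{2,4}; (3,5)→{4,5,6}; (5,1)→{1,2}. Safe: 3, 7. Place at column 3.
Row 6: attacked by (1,8)→{3,8}; (2,2)→{2,6}; (3,5)→{2,5,8}; (4,3)→{1,3,5}; (5,1)→{1,2}. Safe: 4, 7. Place at column 7.
Row 7: attacked by (1,8)→{2,8}; (2,2)→{2,7}; (3,5)→{1,5}; (4,3)→{3,6}; (5,1)→{1,3}; (6,7)→{6,7,8}. Safe: 4. Place at column 4.
Row 8: attacked by (1,8)→{1,8}; (2,2)→{2,8}; (3,5)→{5}; (4,3)→{3,7}; (5,1)→{1,4}; (6,7)→{5,7}; (7,4)→{3,4,5}. Safe: 6. Place at column 6.
Columns [8, 2, 5, 3, 1, 7, 4, 6], r−c [-7, 0, -2, 1, 4, -1, 3, 2], r+c [9, 4, 8, 7, 6, 13, 11, 14] are all distinct, so no two queens attack.

(1,8) (2,2) (3,5) (4,3) (5,1) (6,7) (7,4) (8,6)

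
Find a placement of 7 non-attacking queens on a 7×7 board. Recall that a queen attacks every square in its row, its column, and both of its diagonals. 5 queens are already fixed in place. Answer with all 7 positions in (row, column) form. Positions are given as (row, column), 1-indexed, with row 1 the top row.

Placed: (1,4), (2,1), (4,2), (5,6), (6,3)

(1,4) (2,1) (3,5) (4,2) (5,6) (6,3) (7,7)

Row 3: attacked by (1,4)→{2,4,6}; (2,1)→{1,2}; (4,2)→{1,2,3}; (5,6)→{4,6}; (6,3)→{3,6}. Safe: 5, 7. Place at column 5.
Row 7: attacked by (1,4)→{4}; (2,1)→{1,6}; (3,5)→{1,5}; (4,2)→{2,5}; (5,6)→{4,6}; (6,3)→{2,3,4}. Safe: 7. Place at column 7.
Columns [4, 1, 5, 2, 6, 3, 7], r−c [-3, 1, -2, 2, -1, 3, 0], r+c [5, 3, 8, 6, 11, 9, 14] are all distinct, so no two queens attack.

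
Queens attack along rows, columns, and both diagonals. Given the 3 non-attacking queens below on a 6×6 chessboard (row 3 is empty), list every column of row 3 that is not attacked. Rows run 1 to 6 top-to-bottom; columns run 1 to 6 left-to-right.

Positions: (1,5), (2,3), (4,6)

(1,5) attacks row 3 at column 5 and diagonals 3.
(2,3) attacks row 3 at column 3 and diagonals 2, 4.
(4,6) attacks row 3 at column 6 and diagonals 5.
Attacked columns: {2, 3, 4, 5, 6}. Safe: {1}.

columns 1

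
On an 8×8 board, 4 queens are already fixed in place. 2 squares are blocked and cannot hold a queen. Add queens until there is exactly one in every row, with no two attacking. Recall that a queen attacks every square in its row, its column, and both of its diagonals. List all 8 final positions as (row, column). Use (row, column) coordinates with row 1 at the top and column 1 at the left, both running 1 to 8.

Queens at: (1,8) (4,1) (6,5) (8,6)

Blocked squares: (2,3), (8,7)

(1,8) (2,2) (3,4) (4,1) (5,7) (6,5) (7,3) (8,6)

Row 2: attacked by (1,8)→{7,8}; (4,1)→{1,3}; (6,5)→{1,5}; (8,6)→{6}. Blocked: 3. Safe: 2, 4. Place at column 2.
Row 3: attacked by (1,8)→{6,8}; (2,2)→{1,2,3}; (4,1)→{1,2}; (6,5)→{2,5,8}; (8,6)→{1,6}. Safe: 4, 7. Place at column 4.
Row 5: attacked by (1,8)→{4,8}; (2,2)→{2,5}; (3,4)→{2,4,6}; (4,1)→{1,2}; (6,5)→{4,5,6}; (8,6)→{3,6}. Safe: 7. Place at column 7.
Row 7: attacked by (1,8)→{2,8}; (2,2)→{2,7}; (3,4)→{4,8}; (4,1)→{1,4}; (5,7)→{5,7}; (6,5)→{4,5,6}; (8,6)→{5,6,7}. Safe: 3. Place at column 3.
Columns [8, 2, 4, 1, 7, 5, 3, 6], r−c [-7, 0, -1, 3, -2, 1, 4, 2], r+c [9, 4, 7, 5, 12, 11, 10, 14] are all distinct, so no two queens attack.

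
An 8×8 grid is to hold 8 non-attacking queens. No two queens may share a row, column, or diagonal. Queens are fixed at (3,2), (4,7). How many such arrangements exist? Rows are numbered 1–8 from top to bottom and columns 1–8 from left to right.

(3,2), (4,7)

Branch on row 1: col 1 → 0; col 3 → 2; col 5 → 0; col 6 → 0; col 8 → 0.
Sum: 0 + 2 + 0 + 0 + 0 = 2.

2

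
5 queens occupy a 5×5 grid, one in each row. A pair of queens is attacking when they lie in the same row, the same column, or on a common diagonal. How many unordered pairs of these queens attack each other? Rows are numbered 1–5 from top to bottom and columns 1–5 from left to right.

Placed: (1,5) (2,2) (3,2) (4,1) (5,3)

2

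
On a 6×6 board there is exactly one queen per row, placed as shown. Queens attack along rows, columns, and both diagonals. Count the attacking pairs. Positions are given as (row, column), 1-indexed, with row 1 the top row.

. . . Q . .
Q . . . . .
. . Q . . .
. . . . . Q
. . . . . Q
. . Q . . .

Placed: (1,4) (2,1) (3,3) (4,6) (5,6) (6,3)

Same column: (3,3)–(6,3) (column 3); (4,6)–(5,6) (column 6).
Total attacking pairs: 2.

2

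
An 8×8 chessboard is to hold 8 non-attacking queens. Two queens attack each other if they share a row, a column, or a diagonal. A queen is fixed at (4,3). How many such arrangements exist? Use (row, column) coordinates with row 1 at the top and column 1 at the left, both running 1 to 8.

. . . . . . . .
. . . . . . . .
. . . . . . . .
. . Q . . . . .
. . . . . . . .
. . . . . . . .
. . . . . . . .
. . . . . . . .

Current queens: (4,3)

Branch on row 1: col 1 → 1; col 2 → 1; col 4 → 6; col 5 → 1; col 7 → 1; col 8 → 2.
Sum: 1 + 1 + 6 + 1 + 1 + 2 = 12.

12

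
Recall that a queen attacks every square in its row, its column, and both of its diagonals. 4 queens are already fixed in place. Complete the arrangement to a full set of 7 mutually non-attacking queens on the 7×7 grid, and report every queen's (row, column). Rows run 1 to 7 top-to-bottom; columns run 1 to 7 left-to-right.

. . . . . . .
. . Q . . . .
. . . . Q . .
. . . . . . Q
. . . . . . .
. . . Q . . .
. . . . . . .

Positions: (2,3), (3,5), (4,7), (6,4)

(1,1) (2,3) (3,5) (4,7) (5,2) (6,4) (7,6)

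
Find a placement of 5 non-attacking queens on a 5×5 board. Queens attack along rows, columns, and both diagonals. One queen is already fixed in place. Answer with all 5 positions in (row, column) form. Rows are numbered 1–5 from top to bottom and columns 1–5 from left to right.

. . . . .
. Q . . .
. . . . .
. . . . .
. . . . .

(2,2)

(1,4) (2,2) (3,5) (4,3) (5,1)

Row 1: attacked by (2,2)→{1,2,3}. Safe: 4, 5. Place at column 4.
Row 3: attacked by (1,4)→{2,4}; (2,2)→{1,2,3}. Safe: 5. Place at column 5.
Row 4: attacked by (1,4)→{1,4}; (2,2)→{2,4}; (3,5)→{4,5}. Safe: 3. Place at column 3.
Row 5: attacked by (1,4)→{4}; (2,2)→{2,5}; (3,5)→{3,5}; (4,3)→{2,3,4}. Safe: 1. Place at column 1.
Columns [4, 2, 5, 3, 1], r−c [-3, 0, -2, 1, 4], r+c [5, 4, 8, 7, 6] are all distinct, so no two queens attack.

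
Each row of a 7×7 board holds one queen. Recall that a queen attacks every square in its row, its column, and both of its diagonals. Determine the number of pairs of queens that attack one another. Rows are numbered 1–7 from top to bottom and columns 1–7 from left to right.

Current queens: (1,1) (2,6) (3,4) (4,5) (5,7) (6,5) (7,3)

2

Same column: (4,5)–(6,5) (column 5).
Same diagonal: (3,4)–(4,5) (|3−4| = |4−5| = 1).
Total attacking pairs: 2.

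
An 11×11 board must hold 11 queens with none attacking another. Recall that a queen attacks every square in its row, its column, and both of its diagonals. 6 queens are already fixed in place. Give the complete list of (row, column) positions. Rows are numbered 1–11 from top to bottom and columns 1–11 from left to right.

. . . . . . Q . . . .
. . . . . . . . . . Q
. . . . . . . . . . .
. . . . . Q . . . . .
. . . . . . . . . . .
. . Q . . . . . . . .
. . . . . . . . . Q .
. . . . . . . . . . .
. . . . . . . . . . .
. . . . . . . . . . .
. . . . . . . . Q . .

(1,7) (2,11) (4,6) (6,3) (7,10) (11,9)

(1,7) (2,11) (3,4) (4,6) (5,1) (6,3) (7,10) (8,8) (9,2) (10,5) (11,9)

Row 3: attacked by (1,7)→{5,7,9}; (2,11)→{10,11}; (4,6)→{5,6,7}; (6,3)→{3,6}; (7,10)→{6,10}; (11,9)→{1,9}. Safe: 2, 4, 8. Place at column 4.
Row 5: attacked by (1,7)→{3,7,11}; (2,11)→{8,11}; (3,4)→{2,4,6}; (4,6)→{5,6,7}; (6,3)→{2,3,4}; (7,10)→{8,10}; (11,9)→{3,9}. Safe: 1. Place at column 1.
Row 8: attacked by (1,7)→{7}; (2,11)→{5,11}; (3,4)→{4,9}; (4,6)→{2,6,10}; (5,1)→{1,4}; (6,3)→{1,3,5}; (7,10)→{9,10,11}; (11,9)→{6,9}. Safe: 8. Place at column 8.
Row 9: attacked by (1,7)→{7}; (2,11)→{4,11}; (3,4)→{4,10}; (4,6)→{1,6,11}; (5,1)→{1,5}; (6,3)→{3,6}; (7,10)→{8,10}; (8,8)→{7,8,9}; (11,9)→{7,9,11}. Safe: 2. Place at column 2.
Row 10: attacked by (1,7)→{7}; (2,11)→{3,11}; (3,4)→{4,11}; (4,6)→{6}; (5,1)→{1,6}; (6,3)→{3,7}; (7,10)→{7,10}; (8,8)→{6,8,10}; (9,2)→{1,2,3}; (11,9)→{8,9,10}. Safe: 5. Place at column 5.
Columns [7, 11, 4, 6, 1, 3, 10, 8, 2, 5, 9], r−c [-6, -9, -1, -2, 4, 3, -3, 0, 7, 5, 2], r+c [8, 13, 7, 10, 6, 9, 17, 16, 11, 15, 20] are all distinct, so no two queens attack.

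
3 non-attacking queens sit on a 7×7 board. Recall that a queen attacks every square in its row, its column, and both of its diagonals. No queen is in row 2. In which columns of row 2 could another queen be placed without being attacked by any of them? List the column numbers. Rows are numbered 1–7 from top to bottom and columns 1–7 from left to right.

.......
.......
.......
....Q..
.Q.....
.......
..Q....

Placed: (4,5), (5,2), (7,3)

columns 1, 4, 6

(4,5) attacks row 2 at column 5 and diagonals 3, 7.
(5,2) attacks row 2 at column 2 and diagonals 5.
(7,3) attacks row 2 at column 3.
Attacked columns: {2, 3, 5, 7}. Safe: {1, 4, 6}.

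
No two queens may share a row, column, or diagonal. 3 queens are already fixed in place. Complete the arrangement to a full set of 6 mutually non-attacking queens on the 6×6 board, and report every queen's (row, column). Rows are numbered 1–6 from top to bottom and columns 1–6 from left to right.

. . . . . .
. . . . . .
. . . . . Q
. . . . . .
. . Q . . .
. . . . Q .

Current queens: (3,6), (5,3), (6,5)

Row 1: attacked by (3,6)→{4,6}; (5,3)→{3}; (6,5)→{5}. Safe: 1, 2. Place at column 2.
Row 2: attacked by (1,2)→{1,2,3}; (3,6)→{5,6}; (5,3)→{3,6}; (6,5)→{1,5}. Safe: 4. Place at column 4.
Row 4: attacked by (1,2)→{2,5}; (2,4)→{2,4,6}; (3,6)→{5,6}; (5,3)→{2,3,4}; (6,5)→{3,5}. Safe: 1. Place at column 1.
Columns [2, 4, 6, 1, 3, 5], r−c [-1, -2, -3, 3, 2, 1], r+c [3, 6, 9, 5, 8, 11] are all distinct, so no two queens attack.

(1,2) (2,4) (3,6) (4,1) (5,3) (6,5)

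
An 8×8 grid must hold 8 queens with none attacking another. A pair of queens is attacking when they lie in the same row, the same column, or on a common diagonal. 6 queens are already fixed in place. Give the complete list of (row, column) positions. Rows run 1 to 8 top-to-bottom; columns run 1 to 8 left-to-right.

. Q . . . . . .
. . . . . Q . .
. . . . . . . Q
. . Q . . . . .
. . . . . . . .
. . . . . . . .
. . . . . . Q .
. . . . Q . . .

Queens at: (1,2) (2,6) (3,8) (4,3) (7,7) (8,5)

(1,2) (2,6) (3,8) (4,3) (5,1) (6,4) (7,7) (8,5)

Row 5: attacked by (1,2)→{2,6}; (2,6)→{3,6}; (3,8)→{6,8}; (4,3)→{2,3,4}; (7,7)→{5,7}; (8,5)→{2,5,8}. Safe: 1. Place at column 1.
Row 6: attacked by (1,2)→{2,7}; (2,6)→{2,6}; (3,8)→{5,8}; (4,3)→{1,3,5}; (5,1)→{1,2}; (7,7)→{6,7,8}; (8,5)→{3,5,7}. Safe: 4. Place at column 4.
Columns [2, 6, 8, 3, 1, 4, 7, 5], r−c [-1, -4, -5, 1, 4, 2, 0, 3], r+c [3, 8, 11, 7, 6, 10, 14, 13] are all distinct, so no two queens attack.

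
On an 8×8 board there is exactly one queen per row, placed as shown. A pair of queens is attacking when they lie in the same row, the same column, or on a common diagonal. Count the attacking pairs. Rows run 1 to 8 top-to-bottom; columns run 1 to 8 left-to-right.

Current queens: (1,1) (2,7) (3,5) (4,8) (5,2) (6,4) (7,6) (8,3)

0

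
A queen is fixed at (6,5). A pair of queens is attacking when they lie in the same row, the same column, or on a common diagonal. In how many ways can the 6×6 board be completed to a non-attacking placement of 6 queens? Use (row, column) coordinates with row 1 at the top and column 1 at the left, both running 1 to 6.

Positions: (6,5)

1

Branch on row 1: col 1 → 0; col 2 → 1; col 3 → 0; col 4 → 0; col 6 → 0.
Sum: 0 + 1 + 0 + 0 + 0 = 1.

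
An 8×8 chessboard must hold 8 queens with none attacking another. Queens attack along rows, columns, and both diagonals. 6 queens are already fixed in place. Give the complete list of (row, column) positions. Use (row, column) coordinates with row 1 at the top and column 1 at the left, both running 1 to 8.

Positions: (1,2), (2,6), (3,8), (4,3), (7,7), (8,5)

(1,2) (2,6) (3,8) (4,3) (5,1) (6,4) (7,7) (8,5)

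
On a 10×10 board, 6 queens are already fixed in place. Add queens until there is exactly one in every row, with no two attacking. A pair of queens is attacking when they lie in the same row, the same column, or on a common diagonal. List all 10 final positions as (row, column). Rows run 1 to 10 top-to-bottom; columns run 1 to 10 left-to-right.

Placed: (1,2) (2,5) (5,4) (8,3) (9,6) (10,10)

Row 3: attacked by (1,2)→{2,4}; (2,5)→{4,5,6}; (5,4)→{2,4,6}; (8,3)→{3,8}; (9,6)→{6}; (10,10)→{3,10}. Safe: 1, 7, 9. Place at column 7.
Row 4: attacked by (1,2)→{2,5}; (2,5)→{3,5,7}; (3,7)→{6,7,8}; (5,4)→{3,4,5}; (8,3)→{3,7}; (9,6)→{1,6}; (10,10)→{4,10}. Safe: 9. Place at column 9.
Row 6: attacked by (1,2)→{2,7}; (2,5)→{1,5,9}; (3,7)→{4,7,10}; (4,9)→{7,9}; (5,4)→{3,4,5}; (8,3)→{1,3,5}; (9,6)→{3,6,9}; (10,10)→{6,10}. Safe: 8. Place at column 8.
Row 7: attacked by (1,2)→{2,8}; (2,5)→{5,10}; (3,7)→{3,7}; (4,9)→{6,9}; (5,4)→{2,4,6}; (6,8)→{7,8,9}; (8,3)→{2,3,4}; (9,6)→{4,6,8}; (10,10)→{7,10}. Safe: 1. Place at column 1.
Columns [2, 5, 7, 9, 4, 8, 1, 3, 6, 10], r−c [-1, -3, -4, -5, 1, -2, 6, 5, 3, 0], r+c [3, 7, 10, 13, 9, 14, 8, 11, 15, 20] are all distinct, so no two queens attack.

(1,2) (2,5) (3,7) (4,9) (5,4) (6,8) (7,1) (8,3) (9,6) (10,10)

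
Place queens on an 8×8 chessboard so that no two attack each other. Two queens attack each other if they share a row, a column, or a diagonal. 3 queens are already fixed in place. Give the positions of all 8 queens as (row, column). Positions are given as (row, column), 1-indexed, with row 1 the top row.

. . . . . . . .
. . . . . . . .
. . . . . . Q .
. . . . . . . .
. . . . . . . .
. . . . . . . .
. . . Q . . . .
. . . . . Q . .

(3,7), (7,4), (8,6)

Row 1: attacked by (3,7)→{5,7}; (7,4)→{4}; (8,6)→{6}. Safe: 1, 2, 3, 8. Place at column 3.
Row 2: attacked by (1,3)→{2,3,4}; (3,7)→{6,7,8}; (7,4)→{4}; (8,6)→{6}. Safe: 1, 5. Place at column 1.
Row 4: attacked by (1,3)→{3,6}; (2,1)→{1,3}; (3,7)→{6,7,8}; (7,4)→{1,4,7}; (8,6)→{2,6}. Safe: 5. Place at column 5.
Row 5: attacked by (1,3)→{3,7}; (2,1)→{1,4}; (3,7)→{5,7}; (4,5)→{4,5,6}; (7,4)→{2,4,6}; (8,6)→{3,6}. Safe: 8. Place at column 8.
Row 6: attacked by (1,3)→{3,8}; (2,1)→{1,5}; (3,7)→{4,7}; (4,5)→{3,5,7}; (5,8)→{7,8}; (7,4)→{3,4,5}; (8,6)→{4,6,8}. Safe: 2. Place at column 2.
Columns [3, 1, 7, 5, 8, 2, 4, 6], r−c [-2, 1, -4, -1, -3, 4, 3, 2], r+c [4, 3, 10, 9, 13, 8, 11, 14] are all distinct, so no two queens attack.

(1,3) (2,1) (3,7) (4,5) (5,8) (6,2) (7,4) (8,6)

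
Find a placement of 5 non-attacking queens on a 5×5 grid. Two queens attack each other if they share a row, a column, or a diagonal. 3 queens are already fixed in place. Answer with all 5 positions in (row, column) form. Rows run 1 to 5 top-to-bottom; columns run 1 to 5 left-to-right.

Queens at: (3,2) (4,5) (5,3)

(1,1) (2,4) (3,2) (4,5) (5,3)

Row 1: attacked by (3,2)→{2,4}; (4,5)→{2,5}; (5,3)→{3}. Safe: 1. Place at column 1.
Row 2: attacked by (1,1)→{1,2}; (3,2)→{1,2,3}; (4,5)→{3,5}; (5,3)→{3}. Safe: 4. Place at column 4.
Columns [1, 4, 2, 5, 3], r−c [0, -2, 1, -1, 2], r+c [2, 6, 5, 9, 8] are all distinct, so no two queens attack.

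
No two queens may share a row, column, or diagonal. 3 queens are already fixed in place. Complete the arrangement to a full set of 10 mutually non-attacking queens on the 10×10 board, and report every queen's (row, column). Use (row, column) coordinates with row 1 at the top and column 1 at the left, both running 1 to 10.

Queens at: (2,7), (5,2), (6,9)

(1,5) (2,7) (3,10) (4,4) (5,2) (6,9) (7,3) (8,6) (9,8) (10,1)

Row 1: attacked by (2,7)→{6,7,8}; (5,2)→{2,6}; (6,9)→{4,9}. Safe: 1, 3, 5, 10. Place at column 5.
Row 3: attacked by (1,5)→{3,5,7}; (2,7)→{6,7,8}; (5,2)→{2,4}; (6,9)→{6,9}. Safe: 1, 10. Place at column 10.
Row 4: attacked by (1,5)→{2,5,8}; (2,7)→{5,7,9}; (3,10)→{9,10}; (5,2)→{1,2,3}; (6,9)→{7,9}. Safe: 4, 6. Place at column 4.
Row 7: attacked by (1,5)→{5}; (2,7)→{2,7}; (3,10)→{6,10}; (4,4)→{1,4,7}; (5,2)→{2,4}; (6,9)→{8,9,10}. Safe: 3. Place at column 3.
Row 8: attacked by (1,5)→{5}; (2,7)→{1,7}; (3,10)→{5,10}; (4,4)→{4,8}; (5,2)→{2,5}; (6,9)→{7,9}; (7,3)→{2,3,4}. Safe: 6. Place at column 6.
Row 9: attacked by (1,5)→{5}; (2,7)→{7}; (3,10)→{4,10}; (4,4)→{4,9}; (5,2)→{2,6}; (6,9)→{6,9}; (7,3)→{1,3,5}; (8,6)→{5,6,7}. Safe: 8. Place at column 8.
Row 10: attacked by (1,5)→{5}; (2,7)→{7}; (3,10)→{3,10}; (4,4)→{4,10}; (5,2)→{2,7}; (6,9)→{5,9}; (7,3)→{3,6}; (8,6)→{4,6,8}; (9,8)→{7,8,9}. Safe: 1. Place at column 1.
Columns [5, 7, 10, 4, 2, 9, 3, 6, 8, 1], r−c [-4, -5, -7, 0, 3, -3, 4, 2, 1, 9], r+c [6, 9, 13, 8, 7, 15, 10, 14, 17, 11] are all distinct, so no two queens attack.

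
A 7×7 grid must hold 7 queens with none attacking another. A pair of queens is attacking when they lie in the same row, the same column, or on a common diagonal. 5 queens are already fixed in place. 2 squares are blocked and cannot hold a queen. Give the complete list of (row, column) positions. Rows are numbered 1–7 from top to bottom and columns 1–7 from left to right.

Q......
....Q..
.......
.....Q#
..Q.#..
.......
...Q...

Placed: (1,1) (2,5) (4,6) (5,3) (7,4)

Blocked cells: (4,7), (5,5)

(1,1) (2,5) (3,2) (4,6) (5,3) (6,7) (7,4)

Row 3: attacked by (1,1)→{1,3}; (2,5)→{4,5,6}; (4,6)→{5,6,7}; (5,3)→{1,3,5}; (7,4)→{4}. Safe: 2. Place at column 2.
Row 6: attacked by (1,1)→{1,6}; (2,5)→{1,5}; (3,2)→{2,5}; (4,6)→{4,6}; (5,3)→{2,3,4}; (7,4)→{3,4,5}. Safe: 7. Place at column 7.
Columns [1, 5, 2, 6, 3, 7, 4], r−c [0, -3, 1, -2, 2, -1, 3], r+c [2, 7, 5, 10, 8, 13, 11] are all distinct, so no two queens attack.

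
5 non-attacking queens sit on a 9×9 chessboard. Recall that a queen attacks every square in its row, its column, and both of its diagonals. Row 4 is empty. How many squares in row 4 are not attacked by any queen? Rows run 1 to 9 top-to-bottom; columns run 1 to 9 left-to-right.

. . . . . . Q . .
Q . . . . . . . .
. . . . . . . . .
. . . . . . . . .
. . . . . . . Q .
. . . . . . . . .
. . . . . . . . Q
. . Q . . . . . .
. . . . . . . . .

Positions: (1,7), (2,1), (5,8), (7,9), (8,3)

(1,7) attacks row 4 at column 7 and diagonals 4.
(2,1) attacks row 4 at column 1 and diagonals 3.
(5,8) attacks row 4 at column 8 and diagonals 7, 9.
(7,9) attacks row 4 at column 9 and diagonals 6.
(8,3) attacks row 4 at column 3 and diagonals 7.
Attacked columns: {1, 3, 4, 6, 7, 8, 9}. Safe: {2, 5}.

2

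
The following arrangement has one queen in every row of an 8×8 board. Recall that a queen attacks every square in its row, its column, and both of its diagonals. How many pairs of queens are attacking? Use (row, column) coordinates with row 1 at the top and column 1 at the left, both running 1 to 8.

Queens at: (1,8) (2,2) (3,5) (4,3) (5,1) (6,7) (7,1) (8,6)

2

Same column: (5,1)–(7,1) (column 1).
Same diagonal: (3,5)–(7,1) (|3−7| = |5−1| = 4).
Total attacking pairs: 2.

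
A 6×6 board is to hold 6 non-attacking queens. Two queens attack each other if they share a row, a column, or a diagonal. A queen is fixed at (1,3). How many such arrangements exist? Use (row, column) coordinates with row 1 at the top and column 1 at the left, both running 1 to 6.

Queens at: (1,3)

1

Branch on row 2: col 1 → 0; col 5 → 0; col 6 → 1.
Sum: 0 + 0 + 1 = 1.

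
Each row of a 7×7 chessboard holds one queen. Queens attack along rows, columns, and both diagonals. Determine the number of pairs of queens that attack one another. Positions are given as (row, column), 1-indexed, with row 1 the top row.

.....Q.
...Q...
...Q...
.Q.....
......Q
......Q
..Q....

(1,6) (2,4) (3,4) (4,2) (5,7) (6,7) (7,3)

6

Same column: (2,4)–(3,4) (column 4); (5,7)–(6,7) (column 7).
Same diagonal: (1,6)–(3,4) (|1−3| = |6−4| = 2); (2,4)–(4,2) (|2−4| = |4−2| = 2); (2,4)–(5,7) (|2−5| = |4−7| = 3); (3,4)–(6,7) (|3−6| = |4−7| = 3).
Total attacking pairs: 6.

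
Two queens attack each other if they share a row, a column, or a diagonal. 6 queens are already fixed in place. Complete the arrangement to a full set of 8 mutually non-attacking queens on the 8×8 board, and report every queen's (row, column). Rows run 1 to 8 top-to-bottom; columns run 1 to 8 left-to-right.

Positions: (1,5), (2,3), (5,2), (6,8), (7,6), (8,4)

Row 3: attacked by (1,5)→{3,5,7}; (2,3)→{2,3,4}; (5,2)→{2,4}; (6,8)→{5,8}; (7,6)→{2,6}; (8,4)→{4}. Safe: 1. Place at column 1.
Row 4: attacked by (1,5)→{2,5,8}; (2,3)→{1,3,5}; (3,1)→{1,2}; (5,2)→{1,2,3}; (6,8)→{6,8}; (7,6)→{3,6}; (8,4)→{4,8}. Safe: 7. Place at column 7.
Columns [5, 3, 1, 7, 2, 8, 6, 4], r−c [-4, -1, 2, -3, 3, -2, 1, 4], r+c [6, 5, 4, 11, 7, 14, 13, 12] are all distinct, so no two queens attack.

(1,5) (2,3) (3,1) (4,7) (5,2) (6,8) (7,6) (8,4)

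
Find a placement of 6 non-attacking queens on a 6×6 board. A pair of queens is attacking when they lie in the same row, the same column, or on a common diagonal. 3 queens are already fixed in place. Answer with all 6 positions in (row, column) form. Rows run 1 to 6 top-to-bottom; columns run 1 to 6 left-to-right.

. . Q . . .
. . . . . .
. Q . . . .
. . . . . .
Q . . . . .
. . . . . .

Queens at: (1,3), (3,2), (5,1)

(1,3) (2,6) (3,2) (4,5) (5,1) (6,4)

Row 2: attacked by (1,3)→{2,3,4}; (3,2)→{1,2,3}; (5,1)→{1,4}. Safe: 5, 6. Place at column 6.
Row 4: attacked by (1,3)→{3,6}; (2,6)→{4,6}; (3,2)→{1,2,3}; (5,1)→{1,2}. Safe: 5. Place at column 5.
Row 6: attacked by (1,3)→{3}; (2,6)→{2,6}; (3,2)→{2,5}; (4,5)→{3,5}; (5,1)→{1,2}. Safe: 4. Place at column 4.
Columns [3, 6, 2, 5, 1, 4], r−c [-2, -4, 1, -1, 4, 2], r+c [4, 8, 5, 9, 6, 10] are all distinct, so no two queens attack.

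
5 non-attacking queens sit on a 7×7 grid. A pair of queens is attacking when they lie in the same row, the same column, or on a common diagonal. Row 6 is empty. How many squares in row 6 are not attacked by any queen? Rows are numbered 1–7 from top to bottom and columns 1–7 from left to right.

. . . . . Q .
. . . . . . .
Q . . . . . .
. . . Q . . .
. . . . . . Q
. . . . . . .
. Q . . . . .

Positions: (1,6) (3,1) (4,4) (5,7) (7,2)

(1,6) attacks row 6 at column 6 and diagonals 1.
(3,1) attacks row 6 at column 1 and diagonals 4.
(4,4) attacks row 6 at column 4 and diagonals 2, 6.
(5,7) attacks row 6 at column 7 and diagonals 6.
(7,2) attacks row 6 at column 2 and diagonals 1, 3.
Attacked columns: {1, 2, 3, 4, 6, 7}. Safe: {5}.

1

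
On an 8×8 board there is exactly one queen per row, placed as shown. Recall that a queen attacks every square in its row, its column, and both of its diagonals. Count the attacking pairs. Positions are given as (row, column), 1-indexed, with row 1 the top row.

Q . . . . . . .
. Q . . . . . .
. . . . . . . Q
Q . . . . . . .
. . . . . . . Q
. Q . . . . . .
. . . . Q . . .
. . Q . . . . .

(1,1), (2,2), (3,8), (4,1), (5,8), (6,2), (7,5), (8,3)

Same column: (1,1)–(4,1) (column 1); (2,2)–(6,2) (column 2); (3,8)–(5,8) (column 8).
Same diagonal: (1,1)–(2,2) (|1−2| = |1−2| = 1); (3,8)–(8,3) (|3−8| = |8−3| = 5).
Total attacking pairs: 5.

5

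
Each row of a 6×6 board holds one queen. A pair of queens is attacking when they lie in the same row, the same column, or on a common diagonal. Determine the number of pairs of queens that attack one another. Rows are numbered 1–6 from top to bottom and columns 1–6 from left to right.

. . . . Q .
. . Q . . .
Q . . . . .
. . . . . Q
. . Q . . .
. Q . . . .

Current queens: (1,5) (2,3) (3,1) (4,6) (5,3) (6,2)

Same column: (2,3)–(5,3) (column 3).
Same diagonal: (3,1)–(5,3) (|3−5| = |1−3| = 2); (5,3)–(6,2) (|5−6| = |3−2| = 1).
Total attacking pairs: 3.

3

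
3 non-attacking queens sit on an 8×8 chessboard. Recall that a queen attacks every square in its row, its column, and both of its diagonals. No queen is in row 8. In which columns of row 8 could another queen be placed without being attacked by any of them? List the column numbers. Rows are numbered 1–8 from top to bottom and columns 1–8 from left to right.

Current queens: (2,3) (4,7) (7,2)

columns 4, 5, 6, 8

(2,3) attacks row 8 at column 3.
(4,7) attacks row 8 at column 7 and diagonals 3.
(7,2) attacks row 8 at column 2 and diagonals 1, 3.
Attacked columns: {1, 2, 3, 7}. Safe: {4, 5, 6, 8}.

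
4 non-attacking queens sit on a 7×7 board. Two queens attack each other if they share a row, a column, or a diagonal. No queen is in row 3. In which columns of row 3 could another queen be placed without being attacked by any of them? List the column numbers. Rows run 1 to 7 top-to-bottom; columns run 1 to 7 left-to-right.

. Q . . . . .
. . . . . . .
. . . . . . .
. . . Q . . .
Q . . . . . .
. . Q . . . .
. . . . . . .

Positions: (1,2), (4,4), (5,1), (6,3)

columns 7

(1,2) attacks row 3 at column 2 and diagonals 4.
(4,4) attacks row 3 at column 4 and diagonals 3, 5.
(5,1) attacks row 3 at column 1 and diagonals 3.
(6,3) attacks row 3 at column 3 and diagonals 6.
Attacked columns: {1, 2, 3, 4, 5, 6}. Safe: {7}.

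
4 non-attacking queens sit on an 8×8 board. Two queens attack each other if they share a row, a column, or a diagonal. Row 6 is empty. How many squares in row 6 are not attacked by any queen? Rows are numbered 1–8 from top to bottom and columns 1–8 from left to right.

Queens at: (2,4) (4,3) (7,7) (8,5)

(2,4) attacks row 6 at column 4 and diagonals 8.
(4,3) attacks row 6 at column 3 and diagonals 1, 5.
(7,7) attacks row 6 at column 7 and diagonals 6, 8.
(8,5) attacks row 6 at column 5 and diagonals 3, 7.
Attacked columns: {1, 3, 4, 5, 6, 7, 8}. Safe: {2}.

1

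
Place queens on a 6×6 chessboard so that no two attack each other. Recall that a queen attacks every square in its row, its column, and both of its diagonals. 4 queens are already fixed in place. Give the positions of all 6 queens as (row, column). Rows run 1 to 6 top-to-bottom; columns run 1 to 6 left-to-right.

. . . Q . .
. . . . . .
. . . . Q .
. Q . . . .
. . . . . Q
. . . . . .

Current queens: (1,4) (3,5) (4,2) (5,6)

Row 2: attacked by (1,4)→{3,4,5}; (3,5)→{4,5,6}; (4,2)→{2,4}; (5,6)→{3,6}. Safe: 1. Place at column 1.
Row 6: attacked by (1,4)→{4}; (2,1)→{1,5}; (3,5)→{2,5}; (4,2)→{2,4}; (5,6)→{5,6}. Safe: 3. Place at column 3.
Columns [4, 1, 5, 2, 6, 3], r−c [-3, 1, -2, 2, -1, 3], r+c [5, 3, 8, 6, 11, 9] are all distinct, so no two queens attack.

(1,4) (2,1) (3,5) (4,2) (5,6) (6,3)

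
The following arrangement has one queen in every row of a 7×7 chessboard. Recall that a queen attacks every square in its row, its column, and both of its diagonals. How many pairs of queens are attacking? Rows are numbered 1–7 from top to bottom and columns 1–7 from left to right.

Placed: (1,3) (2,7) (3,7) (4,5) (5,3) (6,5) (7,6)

Same column: (1,3)–(5,3) (column 3); (2,7)–(3,7) (column 7); (4,5)–(6,5) (column 5).
Same diagonal: (2,7)–(4,5) (|2−4| = |7−5| = 2); (6,5)–(7,6) (|6−7| = |5−6| = 1).
Total attacking pairs: 5.

5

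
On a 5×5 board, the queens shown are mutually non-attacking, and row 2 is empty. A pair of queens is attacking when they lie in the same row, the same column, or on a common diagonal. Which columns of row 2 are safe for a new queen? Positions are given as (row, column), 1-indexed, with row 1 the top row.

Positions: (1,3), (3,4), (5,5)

columns 1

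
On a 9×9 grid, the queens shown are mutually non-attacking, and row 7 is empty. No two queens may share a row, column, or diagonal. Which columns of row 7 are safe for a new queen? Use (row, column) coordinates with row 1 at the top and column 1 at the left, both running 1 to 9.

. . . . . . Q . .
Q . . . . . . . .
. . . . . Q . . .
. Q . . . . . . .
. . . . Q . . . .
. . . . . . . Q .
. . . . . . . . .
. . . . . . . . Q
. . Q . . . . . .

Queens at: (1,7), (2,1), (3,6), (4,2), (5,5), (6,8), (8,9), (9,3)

(1,7) attacks row 7 at column 7 and diagonals 1.
(2,1) attacks row 7 at column 1 and diagonals 6.
(3,6) attacks row 7 at column 6 and diagonals 2.
(4,2) attacks row 7 at column 2 and diagonals 5.
(5,5) attacks row 7 at column 5 and diagonals 3, 7.
(6,8) attacks row 7 at column 8 and diagonals 7, 9.
(8,9) attacks row 7 at column 9 and diagonals 8.
(9,3) attacks row 7 at column 3 and diagonals 1, 5.
Attacked columns: {1, 2, 3, 5, 6, 7, 8, 9}. Safe: {4}.

columns 4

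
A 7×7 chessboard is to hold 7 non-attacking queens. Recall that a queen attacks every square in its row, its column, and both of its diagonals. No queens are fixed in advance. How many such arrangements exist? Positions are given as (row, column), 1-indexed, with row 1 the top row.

40

Branch on row 1: col 1 → 4; col 2 → 7; col 3 → 6; col 4 → 6; col 5 → 6; col 6 → 7; col 7 → 4.
Sum: 4 + 7 + 6 + 6 + 6 + 7 + 4 = 40.
(This is the classic 7-queens count.)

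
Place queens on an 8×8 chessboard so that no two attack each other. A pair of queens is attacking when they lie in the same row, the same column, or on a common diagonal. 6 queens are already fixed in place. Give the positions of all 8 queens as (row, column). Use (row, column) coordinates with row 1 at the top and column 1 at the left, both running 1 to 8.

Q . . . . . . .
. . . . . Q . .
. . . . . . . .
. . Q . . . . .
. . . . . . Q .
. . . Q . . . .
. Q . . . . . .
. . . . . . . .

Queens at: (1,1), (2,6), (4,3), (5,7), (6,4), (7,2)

Row 3: attacked by (1,1)→{1,3}; (2,6)→{5,6,7}; (4,3)→{2,3,4}; (5,7)→{5,7}; (6,4)→{1,4,7}; (7,2)→{2,6}. Safe: 8. Place at column 8.
Row 8: attacked by (1,1)→{1,8}; (2,6)→{6}; (3,8)→{3,8}; (4,3)→{3,7}; (5,7)→{4,7}; (6,4)→{2,4,6}; (7,2)→{1,2,3}. Safe: 5. Place at column 5.
Columns [1, 6, 8, 3, 7, 4, 2, 5], r−c [0, -4, -5, 1, -2, 2, 5, 3], r+c [2, 8, 11, 7, 12, 10, 9, 13] are all distinct, so no two queens attack.

(1,1) (2,6) (3,8) (4,3) (5,7) (6,4) (7,2) (8,5)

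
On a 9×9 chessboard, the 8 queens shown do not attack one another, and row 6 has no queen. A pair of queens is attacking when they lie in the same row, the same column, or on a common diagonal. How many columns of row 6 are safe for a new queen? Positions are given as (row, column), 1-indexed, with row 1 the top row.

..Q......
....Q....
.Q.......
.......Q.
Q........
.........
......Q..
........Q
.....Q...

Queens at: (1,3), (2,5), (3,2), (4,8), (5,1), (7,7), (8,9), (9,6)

(1,3) attacks row 6 at column 3 and diagonals 8.
(2,5) attacks row 6 at column 5 and diagonals 1, 9.
(3,2) attacks row 6 at column 2 and diagonals 5.
(4,8) attacks row 6 at column 8 and diagonals 6.
(5,1) attacks row 6 at column 1 and diagonals 2.
(7,7) attacks row 6 at column 7 and diagonals 6, 8.
(8,9) attacks row 6 at column 9 and diagonals 7.
(9,6) attacks row 6 at column 6 and diagonals 3, 9.
Attacked columns: {1, 2, 3, 5, 6, 7, 8, 9}. Safe: {4}.

1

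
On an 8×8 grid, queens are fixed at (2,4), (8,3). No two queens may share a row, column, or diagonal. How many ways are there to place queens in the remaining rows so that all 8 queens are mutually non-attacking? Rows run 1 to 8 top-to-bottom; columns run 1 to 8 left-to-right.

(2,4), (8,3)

3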